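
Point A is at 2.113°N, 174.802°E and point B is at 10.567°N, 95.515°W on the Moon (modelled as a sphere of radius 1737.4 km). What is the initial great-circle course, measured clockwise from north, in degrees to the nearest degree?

With φ₁ = 0.0369, φ₂ = 0.1844, Δλ = 1.5653 rad, the forward-azimuth formula gives
θ = atan2( sin Δλ cos φ₂ , cos φ₁ sin φ₂ − sin φ₁ cos φ₂ cos Δλ ) = atan2(0.9830, 0.1831) = 79.45°.
So the initial bearing is 79°.

79°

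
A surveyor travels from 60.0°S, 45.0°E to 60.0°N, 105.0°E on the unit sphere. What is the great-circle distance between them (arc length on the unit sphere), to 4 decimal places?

In radians: φ₁ = -1.0472, φ₂ = 1.0472, Δλ = 60.000° = 1.0472 rad.
cos c = sin φ₁ sin φ₂ + cos φ₁ cos φ₂ cos Δλ = (-0.8660)(0.8660) + (0.5000)(0.5000)(0.5000) = -0.62500,
so c = arccos(-0.62500) = 2.24593 rad.
On the unit sphere the arc length equals the central angle: 2.2459.

2.2459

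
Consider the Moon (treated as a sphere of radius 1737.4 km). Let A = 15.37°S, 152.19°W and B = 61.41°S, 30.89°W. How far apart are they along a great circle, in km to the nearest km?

In radians: φ₁ = -0.2683, φ₂ = -1.0718, Δλ = 121.300° = 2.1171 rad.
cos c = sin φ₁ sin φ₂ + cos φ₁ cos φ₂ cos Δλ = (-0.2651)(-0.8781) + (0.9642)(0.4785)(-0.5195) = -0.00699,
so c = arccos(-0.00699) = 1.57778 rad.
Distance = R·c = 1737.4 × 1.5778 ≈ 2741 km.

2741 km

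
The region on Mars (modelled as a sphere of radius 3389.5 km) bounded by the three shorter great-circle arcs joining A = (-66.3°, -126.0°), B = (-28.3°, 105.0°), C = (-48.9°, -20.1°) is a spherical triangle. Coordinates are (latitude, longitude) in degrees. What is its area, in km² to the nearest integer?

Side lengths (central angles): a = 1.5464, b = 0.9051, c = 1.3578 rad; semiperimeter s = 1.9046.
By l'Huilier's theorem, tan(E/4) = √[tan(s/2) tan((s−a)/2) tan((s−b)/2) tan((s−c)/2)], giving spherical excess E = 0.7795 rad.
Area = E·R² = 0.7795 × (3389.5)² ≈ 8955634 km².

8955634 km²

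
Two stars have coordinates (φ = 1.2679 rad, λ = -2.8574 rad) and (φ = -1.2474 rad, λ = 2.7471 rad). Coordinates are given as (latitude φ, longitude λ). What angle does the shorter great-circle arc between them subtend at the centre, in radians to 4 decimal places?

2.5521 rad

In radians: φ₁ = 1.2679, φ₂ = -1.2474, Δλ = -38.886° = -0.6787 rad.
Haversine: a = sin²(Δφ/2) + cos φ₁ cos φ₂ sin²(Δλ/2) = 0.9051 + (0.2983)(0.3178)(0.1108) = 0.91561.
Central angle c = 2·arcsin(√a) = 2.55208 rad.
So the angular separation is 2.5521 rad.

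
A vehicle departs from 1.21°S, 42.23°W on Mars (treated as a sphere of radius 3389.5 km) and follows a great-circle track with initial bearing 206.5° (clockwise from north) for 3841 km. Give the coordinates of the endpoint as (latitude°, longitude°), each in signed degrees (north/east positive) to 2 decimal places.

Angular distance δ = d/R = 3841/3389.5 = 1.13321 rad; initial bearing θ = 3.6041 rad.
sin φ₂ = sin φ₁ cos δ + cos φ₁ sin δ cos θ = (-0.0211)(0.4238) + (0.9998)(0.9058)(-0.8949) = -0.8194, so φ₂ = -55.02°.
Δλ = atan2(sin θ sin δ cos φ₁, cos δ − sin φ₁ sin φ₂) = atan2(-0.4041, 0.4065) = -44.831°.
λ₂ = -42.230° − 44.831° = -87.06°.

-55.02°, -87.06°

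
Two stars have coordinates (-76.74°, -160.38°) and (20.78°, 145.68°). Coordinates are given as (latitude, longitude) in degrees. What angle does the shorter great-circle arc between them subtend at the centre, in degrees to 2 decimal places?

102.66°

Let φ₁ = -1.3394 rad, φ₂ = 0.3627 rad, and Δλ = -0.9414 rad.
Haversine: a = sin²(Δφ/2) + cos φ₁ cos φ₂ sin²(Δλ/2) = 0.5654 + (0.2294)(0.9349)(0.2057) = 0.60954.
Central angle c = 2·arcsin(√a) = 1.79168 rad.
So the angular separation is 102.66°.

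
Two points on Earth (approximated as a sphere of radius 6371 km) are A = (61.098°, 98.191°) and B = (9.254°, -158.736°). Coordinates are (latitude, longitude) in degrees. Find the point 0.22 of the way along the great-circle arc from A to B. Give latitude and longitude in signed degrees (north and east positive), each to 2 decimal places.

The central angle between A and B is δ = 1.5379 rad.
With f = 0.22, the slerp weights are sin((1−f)δ)/sin δ = 0.9324 and sin(fδ)/sin δ = 0.3321.
Weighted sum of the unit vectors: (0.9324)·(-0.0689,0.4784,0.8754) + (0.3321)·(-0.9198,-0.3579,0.1608) = (-0.3697, 0.3272, 0.8697).
Converting back: φ = atan2(z, √(x²+y²)) = 60.42°, λ = atan2(y, x) = 138.49°.

60.42°, 138.49°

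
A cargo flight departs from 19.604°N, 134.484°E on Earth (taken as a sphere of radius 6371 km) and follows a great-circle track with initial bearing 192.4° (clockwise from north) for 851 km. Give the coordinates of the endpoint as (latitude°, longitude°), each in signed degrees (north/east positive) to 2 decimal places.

12.12°, 132.81°

Angular distance δ = d/R = 851/6371 = 0.13357 rad; initial bearing θ = 3.3580 rad.
sin φ₂ = sin φ₁ cos δ + cos φ₁ sin δ cos θ = (0.3355)(0.9911) + (0.9420)(0.1332)(-0.9767) = 0.2100, so φ₂ = 12.12°.
Δλ = atan2(sin θ sin δ cos φ₁, cos δ − sin φ₁ sin φ₂) = atan2(-0.0269, 0.9206) = -1.676°.
λ₂ = 134.484° − 1.676° = 132.81°.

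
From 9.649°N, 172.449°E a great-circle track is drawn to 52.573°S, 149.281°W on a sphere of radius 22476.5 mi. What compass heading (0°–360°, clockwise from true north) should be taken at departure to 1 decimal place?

With φ₁ = 0.1684, φ₂ = -0.9176, Δλ = 0.6679 rad, the forward-azimuth formula gives
θ = atan2( sin Δλ cos φ₂ , cos φ₁ sin φ₂ − sin φ₁ cos φ₂ cos Δλ ) = atan2(0.3764, -0.8629) = 156.43°.
So the initial bearing is 156.4°.

156.4°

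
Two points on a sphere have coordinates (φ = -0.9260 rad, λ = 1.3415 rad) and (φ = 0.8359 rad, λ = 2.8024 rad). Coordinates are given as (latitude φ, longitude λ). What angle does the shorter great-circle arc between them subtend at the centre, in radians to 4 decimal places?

In radians: φ₁ = -0.9260, φ₂ = 0.8359, Δλ = 83.703° = 1.4609 rad.
cos c = sin φ₁ sin φ₂ + cos φ₁ cos φ₂ cos Δλ = (-0.7992)(0.7419) + (0.6010)(0.6705)(0.1097) = -0.54874,
so c = arccos(-0.54874) = 2.15166 rad.
So the angular separation is 2.1517 rad.

2.1517 rad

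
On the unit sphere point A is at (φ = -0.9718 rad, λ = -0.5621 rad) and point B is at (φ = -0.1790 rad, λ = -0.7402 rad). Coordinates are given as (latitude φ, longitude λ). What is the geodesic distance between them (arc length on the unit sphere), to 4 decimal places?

0.8050

With latitudes φ₁ = -55.680°, φ₂ = -10.256° and longitude difference Δλ = -10.204°:
Haversine: a = sin²(Δφ/2) + cos φ₁ cos φ₂ sin²(Δλ/2) = 0.1491 + (0.5638)(0.9840)(0.0079) = 0.15346.
Central angle c = 2·arcsin(√a) = 0.80505 rad.
On the unit sphere the arc length equals the central angle: 0.8050.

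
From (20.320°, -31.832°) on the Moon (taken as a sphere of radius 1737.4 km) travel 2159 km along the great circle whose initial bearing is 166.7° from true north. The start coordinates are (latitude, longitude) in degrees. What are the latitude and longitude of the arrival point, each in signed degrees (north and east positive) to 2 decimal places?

Angular distance δ = d/R = 2159/1737.4 = 1.24266 rad; initial bearing θ = 2.9095 rad.
sin φ₂ = sin φ₁ cos δ + cos φ₁ sin δ cos θ = (0.3473)(0.3223) + (0.9378)(0.9466)(-0.9732) = -0.7520, so φ₂ = -48.76°.
Δλ = atan2(sin θ sin δ cos φ₁, cos δ − sin φ₁ sin φ₂) = atan2(0.2042, 0.5834) = 19.292°.
λ₂ = -31.832° + 19.292° = -12.54°.

-48.76°, -12.54°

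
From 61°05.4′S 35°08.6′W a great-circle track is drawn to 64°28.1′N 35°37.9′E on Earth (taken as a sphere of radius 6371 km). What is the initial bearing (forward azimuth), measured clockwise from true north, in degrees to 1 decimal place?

36.0°

Δλ = 70.775° = 1.2353 rad.
y = sin Δλ · cos φ₂ = (0.9442)(0.4310) = 0.4070
x = cos φ₁ sin φ₂ − sin φ₁ cos φ₂ cos Δλ = (0.4834)(0.9023) − (-0.8754)(0.4310)(0.3293) = 0.5605
θ = atan2(y, x) = 35.98°, so the bearing is 36.0°.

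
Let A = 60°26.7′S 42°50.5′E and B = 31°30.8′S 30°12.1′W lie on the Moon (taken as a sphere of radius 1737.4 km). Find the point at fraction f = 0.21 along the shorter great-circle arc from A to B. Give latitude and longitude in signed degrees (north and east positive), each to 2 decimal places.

Central angle δ = 0.9553 rad. Interpolating on the sphere with fraction f = 0.21:
P = [sin((1−f)δ)·A + sin(fδ)·B] / sin δ = 0.8390·A + 0.2441·B in Cartesian coordinates,
giving P = (0.4833, 0.1767, -0.8574), i.e. latitude -59.03°, longitude 20.09°.

-59.03°, 20.09°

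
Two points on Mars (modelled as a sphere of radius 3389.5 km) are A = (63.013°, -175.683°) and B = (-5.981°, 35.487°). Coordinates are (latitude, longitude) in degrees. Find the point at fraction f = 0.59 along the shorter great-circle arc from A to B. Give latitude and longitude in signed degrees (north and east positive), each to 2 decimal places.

Central angle δ = 2.0703 rad. Interpolating on the sphere with fraction f = 0.59:
P = [sin((1−f)δ)·A + sin(fδ)·B] / sin δ = 0.8550·A + 1.0704·B in Cartesian coordinates,
giving P = (0.4800, 0.5888, 0.6504), i.e. latitude 40.57°, longitude 50.82°.

40.57°, 50.82°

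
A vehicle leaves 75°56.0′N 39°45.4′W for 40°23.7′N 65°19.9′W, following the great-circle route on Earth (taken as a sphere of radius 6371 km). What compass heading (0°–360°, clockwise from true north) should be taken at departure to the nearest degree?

213°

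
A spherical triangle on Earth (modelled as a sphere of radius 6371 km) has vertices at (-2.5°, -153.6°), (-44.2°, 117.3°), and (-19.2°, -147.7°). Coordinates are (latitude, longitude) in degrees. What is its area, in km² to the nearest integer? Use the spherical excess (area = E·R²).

Side lengths (central angles): a = 1.3997, b = 0.3084, c = 1.5291 rad; semiperimeter s = 1.6186.
By l'Huilier's theorem, tan(E/4) = √[tan(s/2) tan((s−a)/2) tan((s−b)/2) tan((s−c)/2)], giving spherical excess E = 0.2515 rad.
Area = E·R² = 0.2515 × (6371)² ≈ 10210007 km².

10210007 km²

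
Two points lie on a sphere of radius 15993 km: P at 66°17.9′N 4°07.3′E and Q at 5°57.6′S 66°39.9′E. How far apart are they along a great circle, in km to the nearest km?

With latitudes φ₁ = 66.298°, φ₂ = -5.960° and longitude difference Δλ = 62.543°:
cos c = sin φ₁ sin φ₂ + cos φ₁ cos φ₂ cos Δλ = (0.9157)(-0.1038) + (0.4020)(0.9946)(0.4611) = 0.08926,
so c = arccos(0.08926) = 1.48141 rad.
Distance = R·c = 15993 × 1.4814 ≈ 23692 km.

23692 km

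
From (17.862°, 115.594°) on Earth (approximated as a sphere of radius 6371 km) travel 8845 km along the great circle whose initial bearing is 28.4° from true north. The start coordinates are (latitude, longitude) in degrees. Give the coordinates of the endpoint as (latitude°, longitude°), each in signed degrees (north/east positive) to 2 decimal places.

61.52°, -143.21°

Angular distance δ = d/R = 8845/6371 = 1.38832 rad; initial bearing θ = 0.4957 rad.
sin φ₂ = sin φ₁ cos δ + cos φ₁ sin δ cos θ = (0.3067)(0.1815) + (0.9518)(0.9834)(0.8796) = 0.8790, so φ₂ = 61.52°.
Δλ = atan2(sin θ sin δ cos φ₁, cos δ − sin φ₁ sin φ₂) = atan2(0.4452, -0.0882) = 101.200°.
λ₂ = 115.594° + 101.200° = 216.79° → -143.21° after wrapping to (−180°, 180°].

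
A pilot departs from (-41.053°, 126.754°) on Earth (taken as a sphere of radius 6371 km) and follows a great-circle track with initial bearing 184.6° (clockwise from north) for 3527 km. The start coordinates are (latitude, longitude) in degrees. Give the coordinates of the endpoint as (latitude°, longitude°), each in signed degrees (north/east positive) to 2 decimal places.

Angular distance δ = d/R = 3527/6371 = 0.55360 rad; initial bearing θ = 3.2219 rad.
sin φ₂ = sin φ₁ cos δ + cos φ₁ sin δ cos θ = (-0.6568)(0.8506) + (0.7541)(0.5258)(-0.9968) = -0.9539, so φ₂ = -72.53°.
Δλ = atan2(sin θ sin δ cos φ₁, cos δ − sin φ₁ sin φ₂) = atan2(-0.0318, 0.2242) = -8.073°.
λ₂ = 126.754° − 8.073° = 118.68°.

-72.53°, 118.68°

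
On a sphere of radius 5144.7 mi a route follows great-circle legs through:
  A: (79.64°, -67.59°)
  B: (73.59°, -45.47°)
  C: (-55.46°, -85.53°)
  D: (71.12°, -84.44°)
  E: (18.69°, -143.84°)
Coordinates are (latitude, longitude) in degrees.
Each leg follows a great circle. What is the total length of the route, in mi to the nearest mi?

Leg A→B: central angle 0.1366 rad, distance 702.5 mi.
Leg B→C: central angle 2.3018 rad, distance 11841.8 mi.
Leg C→D: central angle 2.2093 rad, distance 11366.1 mi.
Leg D→E: central angle 1.0937 rad, distance 5626.5 mi.
Total: 702.5 + 11841.8 + 11366.1 + 5626.5 ≈ 29537 mi.

29537 mi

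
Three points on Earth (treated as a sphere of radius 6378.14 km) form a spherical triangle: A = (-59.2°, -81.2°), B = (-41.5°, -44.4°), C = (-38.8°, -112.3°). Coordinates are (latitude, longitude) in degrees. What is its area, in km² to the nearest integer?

4410526 km²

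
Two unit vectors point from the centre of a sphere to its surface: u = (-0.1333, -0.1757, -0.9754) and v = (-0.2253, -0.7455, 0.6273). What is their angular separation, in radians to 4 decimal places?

2.0385 rad

u·v = -0.4509; |u| = 1.0000, |v| = 1.0000.
cos θ = (u·v)/(|u||v|) = -0.4508, so θ = 2.0385 rad.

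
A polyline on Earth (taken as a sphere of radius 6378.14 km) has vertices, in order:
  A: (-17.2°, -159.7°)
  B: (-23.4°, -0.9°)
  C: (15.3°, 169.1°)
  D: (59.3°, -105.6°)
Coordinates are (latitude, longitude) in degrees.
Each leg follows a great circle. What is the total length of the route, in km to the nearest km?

Leg A→B: central angle 2.3461 rad, distance 14963.8 km.
Leg B→C: central angle 2.9247 rad, distance 18654.3 km.
Leg C→D: central angle 1.3003 rad, distance 8293.3 km.
Total: 14963.8 + 18654.3 + 8293.3 ≈ 41911 km.

41911 km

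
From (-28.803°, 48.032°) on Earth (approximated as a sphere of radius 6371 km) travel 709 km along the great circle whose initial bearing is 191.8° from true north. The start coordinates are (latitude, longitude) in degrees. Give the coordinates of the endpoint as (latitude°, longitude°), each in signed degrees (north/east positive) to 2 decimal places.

-35.04°, 46.44°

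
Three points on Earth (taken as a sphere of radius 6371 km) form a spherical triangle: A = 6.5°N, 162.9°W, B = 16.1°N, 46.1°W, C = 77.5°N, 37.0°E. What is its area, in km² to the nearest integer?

Side lengths (central angles): a = 1.2706, b = 1.6626, c = 1.9812 rad; semiperimeter s = 2.4572.
By l'Huilier's theorem, tan(E/4) = √[tan(s/2) tan((s−a)/2) tan((s−b)/2) tan((s−c)/2)], giving spherical excess E = 1.6547 rad.
Area = E·R² = 1.6547 × (6371)² ≈ 67162382 km².

67162382 km²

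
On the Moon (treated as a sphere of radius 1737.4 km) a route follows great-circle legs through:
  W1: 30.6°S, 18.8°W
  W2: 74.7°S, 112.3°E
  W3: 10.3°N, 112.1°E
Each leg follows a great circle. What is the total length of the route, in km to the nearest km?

4701 km

Leg W1→W2: central angle 1.2221 rad, distance 2123.2 km.
Leg W2→W3: central angle 1.4835 rad, distance 2577.5 km.
Total: 2123.2 + 2577.5 ≈ 4701 km.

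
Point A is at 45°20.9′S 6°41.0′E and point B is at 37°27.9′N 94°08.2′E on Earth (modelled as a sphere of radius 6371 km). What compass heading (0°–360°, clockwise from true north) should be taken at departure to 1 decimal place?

60.3°

With φ₁ = -0.7915, φ₂ = 0.6539, Δλ = 1.5263 rad, the forward-azimuth formula gives
θ = atan2( sin Δλ cos φ₂ , cos φ₁ sin φ₂ − sin φ₁ cos φ₂ cos Δλ ) = atan2(0.7929, 0.4526) = 60.28°.
So the initial bearing is 60.3°.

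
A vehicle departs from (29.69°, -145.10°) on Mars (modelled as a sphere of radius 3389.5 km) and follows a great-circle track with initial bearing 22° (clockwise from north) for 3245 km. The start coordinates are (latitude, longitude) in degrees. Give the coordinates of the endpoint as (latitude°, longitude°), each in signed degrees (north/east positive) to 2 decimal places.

Angular distance δ = d/R = 3245/3389.5 = 0.95737 rad; initial bearing θ = 0.3840 rad.
sin φ₂ = sin φ₁ cos δ + cos φ₁ sin δ cos θ = (0.4953)(0.5757) + (0.8687)(0.8177)(0.9272) = 0.9437, so φ₂ = 70.69°.
Δλ = atan2(sin θ sin δ cos φ₁, cos δ − sin φ₁ sin φ₂) = atan2(0.2661, 0.1082) = 67.867°.
λ₂ = -145.100° + 67.867° = -77.23°.

70.69°, -77.23°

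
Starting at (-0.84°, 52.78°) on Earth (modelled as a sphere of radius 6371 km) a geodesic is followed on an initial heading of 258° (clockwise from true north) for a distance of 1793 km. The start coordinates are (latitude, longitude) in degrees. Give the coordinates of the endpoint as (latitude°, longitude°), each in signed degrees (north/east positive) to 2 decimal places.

Angular distance δ = d/R = 1793/6371 = 0.28143 rad; initial bearing θ = 4.5029 rad.
sin φ₂ = sin φ₁ cos δ + cos φ₁ sin δ cos θ = (-0.0147)(0.9607) + (0.9999)(0.2777)(-0.2079) = -0.0718, so φ₂ = -4.12°.
Δλ = atan2(sin θ sin δ cos φ₁, cos δ − sin φ₁ sin φ₂) = atan2(-0.2716, 0.9596) = -15.805°.
λ₂ = 52.780° − 15.805° = 36.97°.

-4.12°, 36.97°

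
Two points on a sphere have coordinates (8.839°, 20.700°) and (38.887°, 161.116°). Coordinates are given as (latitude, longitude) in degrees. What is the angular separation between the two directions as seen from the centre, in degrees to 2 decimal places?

119.76°

With latitudes φ₁ = 8.839°, φ₂ = 38.887° and longitude difference Δλ = 140.416°:
Haversine: a = sin²(Δφ/2) + cos φ₁ cos φ₂ sin²(Δλ/2) = 0.0672 + (0.9881)(0.7784)(0.8853) = 0.74815.
Central angle c = 2·arcsin(√a) = 2.09013 rad.
So the angular separation is 119.76°.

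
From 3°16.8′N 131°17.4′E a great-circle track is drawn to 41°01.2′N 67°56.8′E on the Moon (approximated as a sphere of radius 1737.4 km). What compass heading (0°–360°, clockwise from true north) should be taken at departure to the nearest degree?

313°

With φ₁ = 0.0572, φ₂ = 0.7159, Δλ = -1.1055 rad, the forward-azimuth formula gives
θ = atan2( sin Δλ cos φ₂ , cos φ₁ sin φ₂ − sin φ₁ cos φ₂ cos Δλ ) = atan2(-0.6743, 0.6359) = -46.68°.
Adding 360° brings this into [0°, 360°): 313°.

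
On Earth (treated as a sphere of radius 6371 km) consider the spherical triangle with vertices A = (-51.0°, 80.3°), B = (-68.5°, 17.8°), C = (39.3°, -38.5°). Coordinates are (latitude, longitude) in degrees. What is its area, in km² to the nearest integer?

38397906 km²

Side lengths (central angles): a = 2.0174, b = 2.3845, c = 0.5925 rad; semiperimeter s = 2.4972.
By l'Huilier's theorem, tan(E/4) = √[tan(s/2) tan((s−a)/2) tan((s−b)/2) tan((s−c)/2)], giving spherical excess E = 0.9460 rad.
Area = E·R² = 0.9460 × (6371)² ≈ 38397906 km².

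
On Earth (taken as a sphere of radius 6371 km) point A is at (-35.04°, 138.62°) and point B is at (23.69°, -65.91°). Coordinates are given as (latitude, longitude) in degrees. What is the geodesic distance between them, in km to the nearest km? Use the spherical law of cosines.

17334 km

In radians: φ₁ = -0.6116, φ₂ = 0.4135, Δλ = 155.470° = 2.7135 rad.
cos c = sin φ₁ sin φ₂ + cos φ₁ cos φ₂ cos Δλ = (-0.5741)(0.4018) + (0.8188)(0.9157)(-0.9097) = -0.91277,
so c = arccos(-0.91277) = 2.72082 rad.
Distance = R·c = 6371 × 2.7208 ≈ 17334 km.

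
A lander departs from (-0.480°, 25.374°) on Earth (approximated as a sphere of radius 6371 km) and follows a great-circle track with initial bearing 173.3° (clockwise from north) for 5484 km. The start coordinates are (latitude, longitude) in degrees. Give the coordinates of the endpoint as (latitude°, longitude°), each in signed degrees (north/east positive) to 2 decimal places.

Angular distance δ = d/R = 5484/6371 = 0.86078 rad; initial bearing θ = 3.0247 rad.
sin φ₂ = sin φ₁ cos δ + cos φ₁ sin δ cos θ = (-0.0084)(0.6518) + (1.0000)(0.7583)(-0.9932) = -0.7586, so φ₂ = -49.34°.
Δλ = atan2(sin θ sin δ cos φ₁, cos δ − sin φ₁ sin φ₂) = atan2(0.0885, 0.6455) = 7.805°.
λ₂ = 25.374° + 7.805° = 33.18°.

-49.34°, 33.18°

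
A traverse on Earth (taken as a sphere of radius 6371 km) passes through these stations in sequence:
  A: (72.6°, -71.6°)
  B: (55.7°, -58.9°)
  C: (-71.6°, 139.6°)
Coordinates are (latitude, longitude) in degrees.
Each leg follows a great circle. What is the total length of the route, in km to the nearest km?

Leg A→B: central angle 0.3088 rad, distance 1967.5 km.
Leg B→C: central angle 2.8323 rad, distance 18044.6 km.
Total: 1967.5 + 18044.6 ≈ 20012 km.

20012 km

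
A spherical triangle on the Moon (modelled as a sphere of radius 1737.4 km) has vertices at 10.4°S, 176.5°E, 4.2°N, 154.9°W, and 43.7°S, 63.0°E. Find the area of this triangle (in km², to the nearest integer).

1097913 km²

Side lengths (central angles): a = 2.2390, b = 1.7303, c = 0.5586 rad; semiperimeter s = 2.2639.
By l'Huilier's theorem, tan(E/4) = √[tan(s/2) tan((s−a)/2) tan((s−b)/2) tan((s−c)/2)], giving spherical excess E = 0.3637 rad.
Area = E·R² = 0.3637 × (1737.4)² ≈ 1097913 km².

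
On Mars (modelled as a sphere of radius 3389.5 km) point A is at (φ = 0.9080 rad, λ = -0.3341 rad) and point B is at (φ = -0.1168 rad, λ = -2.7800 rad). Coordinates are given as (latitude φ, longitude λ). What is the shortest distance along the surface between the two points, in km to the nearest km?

In radians: φ₁ = 0.9080, φ₂ = -0.1168, Δλ = -140.140° = -2.4459 rad.
Haversine: a = sin²(Δφ/2) + cos φ₁ cos φ₂ sin²(Δλ/2) = 0.2404 + (0.6153)(0.9932)(0.8838) = 0.78049.
Central angle c = 2·arcsin(√a) = 2.16636 rad.
Distance = R·c = 3389.5 × 2.1664 ≈ 7343 km.

7343 km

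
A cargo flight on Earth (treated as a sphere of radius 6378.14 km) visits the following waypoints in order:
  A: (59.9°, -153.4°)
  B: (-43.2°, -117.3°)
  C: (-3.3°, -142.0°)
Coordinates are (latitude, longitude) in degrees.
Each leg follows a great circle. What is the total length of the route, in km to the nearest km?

17009 km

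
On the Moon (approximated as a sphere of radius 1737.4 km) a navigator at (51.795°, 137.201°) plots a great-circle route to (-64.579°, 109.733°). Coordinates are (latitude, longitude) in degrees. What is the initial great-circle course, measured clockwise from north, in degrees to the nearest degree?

With φ₁ = 0.9040, φ₂ = -1.1271, Δλ = -0.4794 rad, the forward-azimuth formula gives
θ = atan2( sin Δλ cos φ₂ , cos φ₁ sin φ₂ − sin φ₁ cos φ₂ cos Δλ ) = atan2(-0.1980, -0.8579) = -167.00°.
Adding 360° brings this into [0°, 360°): 193°.

193°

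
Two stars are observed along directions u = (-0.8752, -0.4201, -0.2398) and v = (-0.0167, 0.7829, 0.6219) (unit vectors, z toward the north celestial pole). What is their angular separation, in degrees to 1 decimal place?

117.6°

u·v = -0.4634; |u| = 1.0000, |v| = 1.0000.
cos θ = (u·v)/(|u||v|) = -0.4634, so θ = 117.6°.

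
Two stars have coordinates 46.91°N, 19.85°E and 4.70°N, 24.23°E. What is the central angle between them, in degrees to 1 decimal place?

42.4°

In radians: φ₁ = 0.8187, φ₂ = 0.0820, Δλ = 4.380° = 0.0764 rad.
cos c = sin φ₁ sin φ₂ + cos φ₁ cos φ₂ cos Δλ = (0.7303)(0.0819) + (0.6831)(0.9966)(0.9971) = 0.73870,
so c = arccos(0.73870) = 0.73966 rad.
So the angular separation is 42.4°.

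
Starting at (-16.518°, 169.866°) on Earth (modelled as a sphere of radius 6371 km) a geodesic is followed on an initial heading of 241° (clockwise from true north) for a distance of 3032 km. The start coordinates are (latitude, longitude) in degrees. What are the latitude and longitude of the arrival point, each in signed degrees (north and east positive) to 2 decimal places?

Angular distance δ = d/R = 3032/6371 = 0.47591 rad; initial bearing θ = 4.2062 rad.
sin φ₂ = sin φ₁ cos δ + cos φ₁ sin δ cos θ = (-0.2843)(0.8889) + (0.9587)(0.4581)(-0.4848) = -0.4657, so φ₂ = -27.75°.
Δλ = atan2(sin θ sin δ cos φ₁, cos δ − sin φ₁ sin φ₂) = atan2(-0.3842, 0.7565) = -26.923°.
λ₂ = 169.866° − 26.923° = 142.94°.

-27.75°, 142.94°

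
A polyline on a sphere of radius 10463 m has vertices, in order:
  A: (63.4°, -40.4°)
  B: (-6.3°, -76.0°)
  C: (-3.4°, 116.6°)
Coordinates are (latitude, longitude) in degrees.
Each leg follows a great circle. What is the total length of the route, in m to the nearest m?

43612 m

Leg A→B: central angle 1.3039 rad, distance 13642.5 m.
Leg B→C: central angle 2.8643 rad, distance 29969.5 m.
Total: 13642.5 + 29969.5 ≈ 43612 m.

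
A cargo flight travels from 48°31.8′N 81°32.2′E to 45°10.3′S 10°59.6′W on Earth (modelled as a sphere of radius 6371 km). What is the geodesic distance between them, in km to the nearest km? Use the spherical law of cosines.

13733 km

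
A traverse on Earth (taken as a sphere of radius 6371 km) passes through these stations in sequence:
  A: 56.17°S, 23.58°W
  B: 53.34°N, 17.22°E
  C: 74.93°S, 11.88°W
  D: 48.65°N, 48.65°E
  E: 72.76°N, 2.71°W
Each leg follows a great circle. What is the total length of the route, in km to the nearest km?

45254 km

Leg A→B: central angle 1.9985 rad, distance 12732.2 km.
Leg B→C: central angle 2.2639 rad, distance 14423.6 km.
Leg C→D: central angle 2.2658 rad, distance 14435.2 km.
Leg D→E: central angle 0.5749 rad, distance 3662.9 km.
Total: 12732.2 + 14423.6 + 14435.2 + 3662.9 ≈ 45254 km.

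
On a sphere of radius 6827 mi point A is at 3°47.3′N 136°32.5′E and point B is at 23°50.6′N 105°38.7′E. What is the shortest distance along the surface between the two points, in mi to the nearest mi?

4280 mi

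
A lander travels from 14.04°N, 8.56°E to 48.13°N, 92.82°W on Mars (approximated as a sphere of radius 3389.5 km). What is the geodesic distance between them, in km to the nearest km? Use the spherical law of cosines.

Let φ₁ = 0.2450 rad, φ₂ = 0.8400 rad, and Δλ = -1.7694 rad.
cos c = sin φ₁ sin φ₂ + cos φ₁ cos φ₂ cos Δλ = (0.2426)(0.7447) + (0.9701)(0.6674)(-0.1973) = 0.05289,
so c = arccos(0.05289) = 1.51788 rad.
Distance = R·c = 3389.5 × 1.5179 ≈ 5145 km.

5145 km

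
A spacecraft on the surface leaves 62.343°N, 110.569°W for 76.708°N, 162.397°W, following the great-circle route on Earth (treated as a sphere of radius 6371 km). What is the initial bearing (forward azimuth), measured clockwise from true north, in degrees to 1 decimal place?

331.0°

With φ₁ = 1.0881, φ₂ = 1.3388, Δλ = -0.9046 rad, the forward-azimuth formula gives
θ = atan2( sin Δλ cos φ₂ , cos φ₁ sin φ₂ − sin φ₁ cos φ₂ cos Δλ ) = atan2(-0.1807, 0.3259) = -29.01°.
Adding 360° brings this into [0°, 360°): 331.0°.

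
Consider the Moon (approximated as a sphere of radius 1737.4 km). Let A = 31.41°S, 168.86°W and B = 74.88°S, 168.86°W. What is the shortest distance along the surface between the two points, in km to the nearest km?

With latitudes φ₁ = -31.410°, φ₂ = -74.880° and longitude difference Δλ = 0.000°:
cos c = sin φ₁ sin φ₂ + cos φ₁ cos φ₂ cos Δλ = (-0.5212)(-0.9654) + (0.8535)(0.2608)(1.0000) = 0.72573,
so c = arccos(0.72573) = 0.75869 rad.
Distance = R·c = 1737.4 × 0.7587 ≈ 1318 km.

1318 km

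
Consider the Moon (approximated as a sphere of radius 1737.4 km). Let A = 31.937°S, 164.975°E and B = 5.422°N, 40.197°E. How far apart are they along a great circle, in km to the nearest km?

Let φ₁ = -0.5574 rad, φ₂ = 0.0946 rad, and Δλ = -2.1778 rad.
cos c = sin φ₁ sin φ₂ + cos φ₁ cos φ₂ cos Δλ = (-0.5290)(0.0945) + (0.8486)(0.9955)(-0.5704) = -0.53188,
so c = arccos(-0.53188) = 2.13161 rad.
Distance = R·c = 1737.4 × 2.1316 ≈ 3703 km.

3703 km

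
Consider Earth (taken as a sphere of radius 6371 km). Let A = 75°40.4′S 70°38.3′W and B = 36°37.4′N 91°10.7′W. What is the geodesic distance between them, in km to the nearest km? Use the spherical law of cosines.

In radians: φ₁ = -1.3207, φ₂ = 0.6392, Δλ = -20.540° = -0.3585 rad.
cos c = sin φ₁ sin φ₂ + cos φ₁ cos φ₂ cos Δλ = (-0.9689)(0.5966) + (0.2474)(0.8026)(0.9364) = -0.39203,
so c = arccos(-0.39203) = 1.97363 rad.
Distance = R·c = 6371 × 1.9736 ≈ 12574 km.

12574 km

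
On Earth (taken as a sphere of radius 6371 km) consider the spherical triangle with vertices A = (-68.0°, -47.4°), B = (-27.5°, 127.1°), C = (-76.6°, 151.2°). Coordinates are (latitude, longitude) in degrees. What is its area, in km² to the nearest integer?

Side lengths (central angles): a = 0.8804, b = 0.6100, c = 1.4733 rad; semiperimeter s = 1.4818.
By l'Huilier's theorem, tan(E/4) = √[tan(s/2) tan((s−a)/2) tan((s−b)/2) tan((s−c)/2)], giving spherical excess E = 0.0952 rad.
Area = E·R² = 0.0952 × (6371)² ≈ 3862119 km².

3862119 km²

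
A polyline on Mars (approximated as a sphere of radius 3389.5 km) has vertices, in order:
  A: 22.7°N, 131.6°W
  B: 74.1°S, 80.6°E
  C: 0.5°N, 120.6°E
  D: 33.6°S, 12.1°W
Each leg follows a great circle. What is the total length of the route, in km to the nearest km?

19457 km

Leg A→B: central angle 2.1957 rad, distance 7442.3 km.
Leg B→C: central angle 1.3679 rad, distance 4636.6 km.
Leg C→D: central angle 2.1769 rad, distance 7378.6 km.
Total: 7442.3 + 4636.6 + 7378.6 ≈ 19457 km.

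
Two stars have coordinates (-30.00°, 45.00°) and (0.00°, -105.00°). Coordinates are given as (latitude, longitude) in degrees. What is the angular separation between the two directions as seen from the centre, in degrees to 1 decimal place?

138.6°

Let φ₁ = -0.5236 rad, φ₂ = 0.0000 rad, and Δλ = -2.6180 rad.
cos c = sin φ₁ sin φ₂ + cos φ₁ cos φ₂ cos Δλ = (-0.5000)(0.0000) + (0.8660)(1.0000)(-0.8660) = -0.75000,
so c = arccos(-0.75000) = 2.41886 rad.
So the angular separation is 138.6°.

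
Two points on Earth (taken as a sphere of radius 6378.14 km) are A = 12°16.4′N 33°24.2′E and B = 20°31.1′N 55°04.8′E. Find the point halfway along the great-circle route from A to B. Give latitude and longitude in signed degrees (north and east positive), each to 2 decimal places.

16.68°, 44.01°

Central angle δ = 0.3899 rad. Interpolating on the sphere with fraction f = 0.5:
P = [sin((1−f)δ)·A + sin(fδ)·B] / sin δ = 0.5097·A + 0.5097·B in Cartesian coordinates,
giving P = (0.6890, 0.6655, 0.2870), i.e. latitude 16.68°, longitude 44.01°.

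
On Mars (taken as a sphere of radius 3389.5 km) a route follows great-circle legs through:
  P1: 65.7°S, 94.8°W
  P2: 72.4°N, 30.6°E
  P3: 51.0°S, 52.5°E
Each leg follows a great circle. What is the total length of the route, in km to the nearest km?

Leg P1→P2: central angle 2.7958 rad, distance 9476.5 km.
Leg P2→P3: central angle 2.1703 rad, distance 7356.1 km.
Total: 9476.5 + 7356.1 ≈ 16833 km.

16833 km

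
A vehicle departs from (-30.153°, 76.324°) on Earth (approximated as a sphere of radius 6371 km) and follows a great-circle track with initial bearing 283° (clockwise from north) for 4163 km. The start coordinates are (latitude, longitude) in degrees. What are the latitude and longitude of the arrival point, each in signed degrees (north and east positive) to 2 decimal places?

-16.30°, 38.22°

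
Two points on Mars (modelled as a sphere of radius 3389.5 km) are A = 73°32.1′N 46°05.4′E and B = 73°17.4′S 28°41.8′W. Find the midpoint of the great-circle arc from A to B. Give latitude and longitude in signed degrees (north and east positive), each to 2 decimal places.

The central angle between A and B is δ = 2.6840 rad.
With f = 0.5, the slerp weights are sin((1−f)δ)/sin δ = 2.2045 and sin(fδ)/sin δ = 2.2045.
Weighted sum of the unit vectors: (2.2045)·(0.1966,0.2042,0.9590) + (2.2045)·(0.2522,-0.1381,-0.9578) = (0.9893, 0.1458, 0.0027).
Converting back: φ = atan2(z, √(x²+y²)) = 0.15°, λ = atan2(y, x) = 8.38°.

0.15°, 8.38°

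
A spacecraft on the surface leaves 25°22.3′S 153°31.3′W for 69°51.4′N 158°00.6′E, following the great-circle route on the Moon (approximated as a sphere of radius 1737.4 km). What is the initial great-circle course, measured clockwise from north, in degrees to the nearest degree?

345°

Δλ = -48.468° = -0.8459 rad.
y = sin Δλ · cos φ₂ = (-0.7486)(0.3444) = -0.2578
x = cos φ₁ sin φ₂ − sin φ₁ cos φ₂ cos Δλ = (0.9035)(0.9388) − (-0.4285)(0.3444)(0.6630) = 0.9461
θ = atan2(y, x) = -15.24°; adding 360° gives 345°.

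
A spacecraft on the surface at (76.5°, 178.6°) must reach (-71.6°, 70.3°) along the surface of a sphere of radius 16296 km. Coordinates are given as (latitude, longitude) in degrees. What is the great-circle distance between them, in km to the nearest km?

In radians: φ₁ = 1.3352, φ₂ = -1.2497, Δλ = -108.300° = -1.8902 rad.
cos c = sin φ₁ sin φ₂ + cos φ₁ cos φ₂ cos Δλ = (0.9724)(-0.9489) + (0.2334)(0.3156)(-0.3140) = -0.94580,
so c = arccos(-0.94580) = 2.81083 rad.
Distance = R·c = 16296 × 2.8108 ≈ 45805 km.

45805 km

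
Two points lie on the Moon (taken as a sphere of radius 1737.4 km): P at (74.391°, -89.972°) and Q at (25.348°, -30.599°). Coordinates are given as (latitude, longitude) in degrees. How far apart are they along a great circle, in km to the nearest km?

In radians: φ₁ = 1.2984, φ₂ = 0.4424, Δλ = 59.373° = 1.0363 rad.
cos c = sin φ₁ sin φ₂ + cos φ₁ cos φ₂ cos Δλ = (0.9631)(0.4281) + (0.2691)(0.9037)(0.5094) = 0.53621,
so c = arccos(0.53621) = 1.00486 rad.
Distance = R·c = 1737.4 × 1.0049 ≈ 1746 km.

1746 km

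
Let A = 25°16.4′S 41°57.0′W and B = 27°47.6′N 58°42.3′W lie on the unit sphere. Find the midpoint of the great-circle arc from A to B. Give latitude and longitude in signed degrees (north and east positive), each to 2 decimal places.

Central angle δ = 0.9680 rad. Interpolating on the sphere with fraction f = 0.5:
P = [sin((1−f)δ)·A + sin(fδ)·B] / sin δ = 0.5649·A + 0.5649·B in Cartesian coordinates,
giving P = (0.6395, -0.7685, 0.0222), i.e. latitude 1.27°, longitude -50.23°.

1.27°, -50.23°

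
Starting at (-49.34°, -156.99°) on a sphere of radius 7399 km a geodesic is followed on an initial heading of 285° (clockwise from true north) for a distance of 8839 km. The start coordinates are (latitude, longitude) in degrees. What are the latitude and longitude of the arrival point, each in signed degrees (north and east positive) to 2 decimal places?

Angular distance δ = d/R = 8839/7399 = 1.19462 rad; initial bearing θ = 4.9742 rad.
sin φ₂ = sin φ₁ cos δ + cos φ₁ sin δ cos θ = (-0.7586)(0.3674) + (0.6516)(0.9301)(0.2588) = -0.1218, so φ₂ = -7.00°.
Δλ = atan2(sin θ sin δ cos φ₁, cos δ − sin φ₁ sin φ₂) = atan2(-0.5854, 0.2749) = -64.840°.
λ₂ = -156.990° − 64.840° = -221.83° → 138.17° after wrapping to (−180°, 180°].

-7.00°, 138.17°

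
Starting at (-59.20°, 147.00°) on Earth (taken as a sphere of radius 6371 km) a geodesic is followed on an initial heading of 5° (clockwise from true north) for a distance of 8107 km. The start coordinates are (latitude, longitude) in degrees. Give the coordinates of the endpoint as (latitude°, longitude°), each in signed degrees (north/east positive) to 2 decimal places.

Angular distance δ = d/R = 8107/6371 = 1.27248 rad; initial bearing θ = 0.0873 rad.
sin φ₂ = sin φ₁ cos δ + cos φ₁ sin δ cos θ = (-0.8590)(0.2939) + (0.5120)(0.9558)(0.9962) = 0.2351, so φ₂ = 13.60°.
Δλ = atan2(sin θ sin δ cos φ₁, cos δ − sin φ₁ sin φ₂) = atan2(0.0427, 0.4959) = 4.917°.
λ₂ = 147.000° + 4.917° = 151.92°.

13.60°, 151.92°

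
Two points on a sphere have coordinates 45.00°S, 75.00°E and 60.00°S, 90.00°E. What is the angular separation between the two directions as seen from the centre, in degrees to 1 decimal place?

17.5°

With latitudes φ₁ = -45.000°, φ₂ = -60.000° and longitude difference Δλ = 15.000°:
cos c = sin φ₁ sin φ₂ + cos φ₁ cos φ₂ cos Δλ = (-0.7071)(-0.8660) + (0.7071)(0.5000)(0.9659) = 0.95388,
so c = arccos(0.95388) = 0.30489 rad.
So the angular separation is 17.5°.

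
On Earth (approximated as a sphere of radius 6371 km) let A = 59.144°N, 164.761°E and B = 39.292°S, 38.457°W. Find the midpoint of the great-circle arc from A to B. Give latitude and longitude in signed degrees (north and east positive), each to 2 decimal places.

The central angle between A and B is δ = 2.7103 rad.
With f = 0.5, the slerp weights are sin((1−f)δ)/sin δ = 2.3367 and sin(fδ)/sin δ = 2.3367.
Weighted sum of the unit vectors: (2.3367)·(-0.4948,0.1348,0.8585) + (2.3367)·(0.6060,-0.4813,-0.6333) = (0.2598, -0.8097, 0.5262).
Converting back: φ = atan2(z, √(x²+y²)) = 31.75°, λ = atan2(y, x) = -72.21°.

31.75°, -72.21°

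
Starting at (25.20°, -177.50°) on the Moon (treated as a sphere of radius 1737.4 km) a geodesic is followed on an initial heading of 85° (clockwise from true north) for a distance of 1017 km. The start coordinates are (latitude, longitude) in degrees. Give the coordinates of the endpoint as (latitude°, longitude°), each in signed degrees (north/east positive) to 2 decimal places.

23.48°, -140.62°

Angular distance δ = d/R = 1017/1737.4 = 0.58536 rad; initial bearing θ = 1.4835 rad.
sin φ₂ = sin φ₁ cos δ + cos φ₁ sin δ cos θ = (0.4258)(0.8335) + (0.9048)(0.5525)(0.0872) = 0.3985, so φ₂ = 23.48°.
Δλ = atan2(sin θ sin δ cos φ₁, cos δ − sin φ₁ sin φ₂) = atan2(0.4980, 0.6639) = 36.876°.
λ₂ = -177.500° + 36.876° = -140.62°.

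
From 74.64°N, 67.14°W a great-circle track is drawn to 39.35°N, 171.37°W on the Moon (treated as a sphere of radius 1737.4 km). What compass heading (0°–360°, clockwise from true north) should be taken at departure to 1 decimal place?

295.1°

Δλ = -104.230° = -1.8192 rad.
y = sin Δλ · cos φ₂ = (-0.9693)(0.7733) = -0.7496
x = cos φ₁ sin φ₂ − sin φ₁ cos φ₂ cos Δλ = (0.2649)(0.6341) − (0.9643)(0.7733)(-0.2458) = 0.3512
θ = atan2(y, x) = -64.89°; adding 360° gives 295.1°.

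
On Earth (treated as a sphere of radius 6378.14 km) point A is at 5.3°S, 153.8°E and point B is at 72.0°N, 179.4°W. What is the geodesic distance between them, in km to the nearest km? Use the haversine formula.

8820 km

In radians: φ₁ = -0.0925, φ₂ = 1.2566, Δλ = 26.800° = 0.4677 rad.
Haversine: a = sin²(Δφ/2) + cos φ₁ cos φ₂ sin²(Δλ/2) = 0.3901 + (0.9957)(0.3090)(0.0537) = 0.40660.
Central angle c = 2·arcsin(√a) = 1.38290 rad.
Distance = R·c = 6378.14 × 1.3829 ≈ 8820 km.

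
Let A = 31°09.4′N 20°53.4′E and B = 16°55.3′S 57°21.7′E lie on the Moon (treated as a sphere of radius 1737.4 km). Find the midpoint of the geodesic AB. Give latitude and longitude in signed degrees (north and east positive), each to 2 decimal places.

Central angle δ = 1.0382 rad. Interpolating on the sphere with fraction f = 0.5:
P = [sin((1−f)δ)·A + sin(fδ)·B] / sin δ = 0.5759·A + 0.5759·B in Cartesian coordinates,
giving P = (0.7575, 0.6397, 0.1303), i.e. latitude 7.49°, longitude 40.18°.

7.49°, 40.18°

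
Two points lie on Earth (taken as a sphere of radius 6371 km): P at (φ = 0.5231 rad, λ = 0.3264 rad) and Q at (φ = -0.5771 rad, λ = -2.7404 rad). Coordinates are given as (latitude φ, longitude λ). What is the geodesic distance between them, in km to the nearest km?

In radians: φ₁ = 0.5231, φ₂ = -0.5771, Δλ = -175.715° = -3.0668 rad.
cos c = sin φ₁ sin φ₂ + cos φ₁ cos φ₂ cos Δλ = (0.4996)(-0.5456) + (0.8663)(0.8380)(-0.9972) = -0.99651,
so c = arccos(-0.99651) = 3.05805 rad.
Distance = R·c = 6371 × 3.0581 ≈ 19483 km.

19483 km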